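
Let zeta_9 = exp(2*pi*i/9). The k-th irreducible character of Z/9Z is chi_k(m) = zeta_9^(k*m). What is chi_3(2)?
chi_3(2) = zeta_9^6 = exp(-2*I*pi/3)

chi_3(2) = zeta_9^(3*2) = zeta_9^6. Since zeta_9^9 = 1, this equals zeta_9^6 = exp(2*pi*i*6/9) = exp(-2*I*pi/3).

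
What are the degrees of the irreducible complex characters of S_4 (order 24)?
Dimensions: 1, 1, 2, 3, 3

Details: There are 5 irreducibles (= number of conjugacy classes). Their dimensions d_i satisfy sum d_i^2 = |G| = 24: 1 + 1 + 4 + 9 + 9 = 24.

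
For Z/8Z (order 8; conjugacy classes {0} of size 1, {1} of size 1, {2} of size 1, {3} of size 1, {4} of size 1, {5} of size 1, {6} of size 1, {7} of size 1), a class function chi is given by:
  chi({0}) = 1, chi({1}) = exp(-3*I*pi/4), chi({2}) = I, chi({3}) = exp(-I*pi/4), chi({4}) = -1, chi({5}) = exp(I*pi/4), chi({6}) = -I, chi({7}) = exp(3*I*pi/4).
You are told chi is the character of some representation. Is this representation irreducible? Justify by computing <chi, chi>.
Irreducible: <chi, chi> = 1.

Why: <chi, chi> = (1/|G|) sum_C |C| * |chi(C)|^2 = (1/8)[1*|1|^2 + 1*|exp(-3*I*pi/4)|^2 + 1*|I|^2 + 1*|exp(-I*pi/4)|^2 + 1*|-1|^2 + 1*|exp(I*pi/4)|^2 + 1*|-I|^2 + 1*|exp(3*I*pi/4)|^2]
  = (1/8)[(1) + (1) + (1) + (1) + (1) + (1) + (1) + (1)] = 8/8 = 1.
(Exp terms are combined using exp(i*s)*conj(exp(i*t)) = exp(i*(s-t)), and sums of them are collapsed using the identity that for every m > 1 the m distinct m-th roots of unity sum to 0, e.g. 1 + exp(2*I*pi/3) + exp(-2*I*pi/3) = 0.)
A character is irreducible iff <chi, chi> = 1, so this representation is irreducible.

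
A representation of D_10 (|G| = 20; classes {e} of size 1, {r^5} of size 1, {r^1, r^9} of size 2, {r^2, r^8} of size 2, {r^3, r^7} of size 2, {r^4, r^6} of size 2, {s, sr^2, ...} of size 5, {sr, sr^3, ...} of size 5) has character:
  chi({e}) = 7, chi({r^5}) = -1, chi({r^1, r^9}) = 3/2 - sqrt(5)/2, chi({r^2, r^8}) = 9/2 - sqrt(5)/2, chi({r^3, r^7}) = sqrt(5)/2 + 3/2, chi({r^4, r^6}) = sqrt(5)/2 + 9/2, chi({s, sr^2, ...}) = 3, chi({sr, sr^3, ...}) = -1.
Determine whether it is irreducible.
Not irreducible (reducible): <chi, chi> = 10 > 1.

<chi, chi> = (1/|G|) sum_C |C| * |chi(C)|^2 = (1/20)[1*|7|^2 + 1*|-1|^2 + 2*|3/2 - sqrt(5)/2|^2 + 2*|9/2 - sqrt(5)/2|^2 + 2*|sqrt(5)/2 + 3/2|^2 + 2*|sqrt(5)/2 + 9/2|^2 + 5*|3|^2 + 5*|-1|^2]
  = (1/20)[(49) + (1) + (7 - 3*sqrt(5)) + (43 - 9*sqrt(5)) + (3*sqrt(5) + 7) + (9*sqrt(5) + 43) + (45) + (5)] = 200/20 = 10.
A character is irreducible iff <chi, chi> = 1, so this representation is reducible.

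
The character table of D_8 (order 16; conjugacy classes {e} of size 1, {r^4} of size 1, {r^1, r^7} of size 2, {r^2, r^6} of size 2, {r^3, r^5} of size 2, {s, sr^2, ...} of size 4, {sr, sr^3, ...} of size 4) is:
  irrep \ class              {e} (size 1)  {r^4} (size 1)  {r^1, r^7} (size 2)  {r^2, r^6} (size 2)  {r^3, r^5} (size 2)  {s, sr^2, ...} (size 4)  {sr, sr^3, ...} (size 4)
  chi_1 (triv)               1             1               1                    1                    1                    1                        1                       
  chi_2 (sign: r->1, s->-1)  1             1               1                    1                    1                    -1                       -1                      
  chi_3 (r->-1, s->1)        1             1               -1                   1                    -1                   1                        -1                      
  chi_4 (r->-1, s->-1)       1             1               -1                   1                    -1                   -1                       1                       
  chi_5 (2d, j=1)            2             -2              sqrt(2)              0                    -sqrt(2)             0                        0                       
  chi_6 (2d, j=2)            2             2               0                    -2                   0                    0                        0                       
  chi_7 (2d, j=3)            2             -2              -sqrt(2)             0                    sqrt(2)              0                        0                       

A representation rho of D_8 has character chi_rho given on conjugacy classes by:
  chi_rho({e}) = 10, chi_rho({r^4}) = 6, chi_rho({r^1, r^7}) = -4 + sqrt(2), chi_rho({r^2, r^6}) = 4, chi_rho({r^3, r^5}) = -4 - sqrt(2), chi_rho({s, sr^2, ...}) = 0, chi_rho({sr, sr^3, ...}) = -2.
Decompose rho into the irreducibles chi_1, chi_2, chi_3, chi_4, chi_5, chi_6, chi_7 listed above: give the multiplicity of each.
Multiplicities: chi_1: 0, chi_2: 1, chi_3: 3, chi_4: 2, chi_5: 1, chi_6: 1, chi_7: 0.

Details: Use <chi_rho, chi> = (1/|G|) sum_C |C| * chi_rho(C) * conj(chi(C)) with |G| = 16 for each irreducible chi in the table:
  <chi_rho, chi_1> = (1/16)[1*(10)*conj(1) + 1*(6)*conj(1) + 2*(-4 + sqrt(2))*conj(1) + 2*(4)*conj(1) + 2*(-4 - sqrt(2))*conj(1) + 4*(0)*conj(1) + 4*(-2)*conj(1)]
      = (1/16)[(10) + (6) + (-8 + 2*sqrt(2)) + (8) + (-8 - 2*sqrt(2)) + (0) + (-8)] = 0/16 = 0
  <chi_rho, chi_2> = (1/16)[1*(10)*conj(1) + 1*(6)*conj(1) + 2*(-4 + sqrt(2))*conj(1) + 2*(4)*conj(1) + 2*(-4 - sqrt(2))*conj(1) + 4*(0)*conj(-1) + 4*(-2)*conj(-1)]
      = (1/16)[(10) + (6) + (-8 + 2*sqrt(2)) + (8) + (-8 - 2*sqrt(2)) + (0) + (8)] = 16/16 = 1
  <chi_rho, chi_3> = (1/16)[1*(10)*conj(1) + 1*(6)*conj(1) + 2*(-4 + sqrt(2))*conj(-1) + 2*(4)*conj(1) + 2*(-4 - sqrt(2))*conj(-1) + 4*(0)*conj(1) + 4*(-2)*conj(-1)]
      = (1/16)[(10) + (6) + (8 - 2*sqrt(2)) + (8) + (2*sqrt(2) + 8) + (0) + (8)] = 48/16 = 3
  <chi_rho, chi_4> = (1/16)[1*(10)*conj(1) + 1*(6)*conj(1) + 2*(-4 + sqrt(2))*conj(-1) + 2*(4)*conj(1) + 2*(-4 - sqrt(2))*conj(-1) + 4*(0)*conj(-1) + 4*(-2)*conj(1)]
      = (1/16)[(10) + (6) + (8 - 2*sqrt(2)) + (8) + (2*sqrt(2) + 8) + (0) + (-8)] = 32/16 = 2
  <chi_rho, chi_5> = (1/16)[1*(10)*conj(2) + 1*(6)*conj(-2) + 2*(-4 + sqrt(2))*conj(sqrt(2)) + 2*(4)*conj(0) + 2*(-4 - sqrt(2))*conj(-sqrt(2)) + 4*(0)*conj(0) + 4*(-2)*conj(0)]
      = (1/16)[(20) + (-12) + (4 - 8*sqrt(2)) + (0) + (4 + 8*sqrt(2)) + (0) + (0)] = 16/16 = 1
  <chi_rho, chi_6> = (1/16)[1*(10)*conj(2) + 1*(6)*conj(2) + 2*(-4 + sqrt(2))*conj(0) + 2*(4)*conj(-2) + 2*(-4 - sqrt(2))*conj(0) + 4*(0)*conj(0) + 4*(-2)*conj(0)]
      = (1/16)[(20) + (12) + (0) + (-16) + (0) + (0) + (0)] = 16/16 = 1
  <chi_rho, chi_7> = (1/16)[1*(10)*conj(2) + 1*(6)*conj(-2) + 2*(-4 + sqrt(2))*conj(-sqrt(2)) + 2*(4)*conj(0) + 2*(-4 - sqrt(2))*conj(sqrt(2)) + 4*(0)*conj(0) + 4*(-2)*conj(0)]
      = (1/16)[(20) + (-12) + (-4 + 8*sqrt(2)) + (0) + (-8*sqrt(2) - 4) + (0) + (0)] = 0/16 = 0
Dimension check: dim(rho) = sum (mult * dim) = 0*1 + 1*1 + 3*1 + 2*1 + 1*2 + 1*2 + 0*2 = 10 = chi_rho(e) = 10.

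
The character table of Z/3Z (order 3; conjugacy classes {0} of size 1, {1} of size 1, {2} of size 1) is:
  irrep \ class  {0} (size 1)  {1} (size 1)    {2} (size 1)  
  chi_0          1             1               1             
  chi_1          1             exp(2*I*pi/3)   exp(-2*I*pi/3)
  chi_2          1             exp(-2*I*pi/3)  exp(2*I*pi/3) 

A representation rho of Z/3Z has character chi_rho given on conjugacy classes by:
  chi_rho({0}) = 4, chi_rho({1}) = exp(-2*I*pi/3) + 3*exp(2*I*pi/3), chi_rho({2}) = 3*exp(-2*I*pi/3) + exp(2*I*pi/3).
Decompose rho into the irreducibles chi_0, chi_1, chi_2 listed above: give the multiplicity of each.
Multiplicities: chi_0: 0, chi_1: 3, chi_2: 1.

Why: Use <chi_rho, chi> = (1/|G|) sum_C |C| * chi_rho(C) * conj(chi(C)) with |G| = 3 for each irreducible chi in the table:
  <chi_rho, chi_0> = (1/3)[1*(4)*conj(1) + 1*(exp(-2*I*pi/3) + 3*exp(2*I*pi/3))*conj(1) + 1*(3*exp(-2*I*pi/3) + exp(2*I*pi/3))*conj(1)]
      = (1/3)[(4) + (exp(-2*I*pi/3) + 3*exp(2*I*pi/3)) + (3*exp(-2*I*pi/3) + exp(2*I*pi/3))] = 0/3 = 0
  <chi_rho, chi_1> = (1/3)[1*(4)*conj(1) + 1*(exp(-2*I*pi/3) + 3*exp(2*I*pi/3))*conj(exp(2*I*pi/3)) + 1*(3*exp(-2*I*pi/3) + exp(2*I*pi/3))*conj(exp(-2*I*pi/3))]
      = (1/3)[(4) + (3 + exp(2*I*pi/3)) + (3 + exp(-2*I*pi/3))] = 9/3 = 3
  <chi_rho, chi_2> = (1/3)[1*(4)*conj(1) + 1*(exp(-2*I*pi/3) + 3*exp(2*I*pi/3))*conj(exp(-2*I*pi/3)) + 1*(3*exp(-2*I*pi/3) + exp(2*I*pi/3))*conj(exp(2*I*pi/3))]
      = (1/3)[(4) + (1 + 3*exp(-2*I*pi/3)) + (1 + 3*exp(2*I*pi/3))] = 3/3 = 1
(Exp terms are combined using exp(i*s)*conj(exp(i*t)) = exp(i*(s-t)), and sums of them are collapsed using the identity that for every m > 1 the m distinct m-th roots of unity sum to 0, e.g. 1 + exp(2*I*pi/3) + exp(-2*I*pi/3) = 0.)
Dimension check: dim(rho) = sum (mult * dim) = 0*1 + 3*1 + 1*1 = 4 = chi_rho(e) = 4.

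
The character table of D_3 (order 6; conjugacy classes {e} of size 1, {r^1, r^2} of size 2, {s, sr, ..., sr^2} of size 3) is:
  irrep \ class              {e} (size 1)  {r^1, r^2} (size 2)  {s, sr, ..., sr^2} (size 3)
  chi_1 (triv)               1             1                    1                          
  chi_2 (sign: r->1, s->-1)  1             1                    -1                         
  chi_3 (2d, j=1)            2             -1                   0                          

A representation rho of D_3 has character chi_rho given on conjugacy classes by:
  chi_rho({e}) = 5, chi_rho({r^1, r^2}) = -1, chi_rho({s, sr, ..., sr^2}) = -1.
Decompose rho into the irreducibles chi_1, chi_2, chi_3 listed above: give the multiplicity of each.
Multiplicities: chi_1: 0, chi_2: 1, chi_3: 2.

Why: Use <chi_rho, chi> = (1/|G|) sum_C |C| * chi_rho(C) * conj(chi(C)) with |G| = 6 for each irreducible chi in the table:
  <chi_rho, chi_1> = (1/6)[1*(5)*conj(1) + 2*(-1)*conj(1) + 3*(-1)*conj(1)]
      = (1/6)[(5) + (-2) + (-3)] = 0/6 = 0
  <chi_rho, chi_2> = (1/6)[1*(5)*conj(1) + 2*(-1)*conj(1) + 3*(-1)*conj(-1)]
      = (1/6)[(5) + (-2) + (3)] = 6/6 = 1
  <chi_rho, chi_3> = (1/6)[1*(5)*conj(2) + 2*(-1)*conj(-1) + 3*(-1)*conj(0)]
      = (1/6)[(10) + (2) + (0)] = 12/6 = 2
Dimension check: dim(rho) = sum (mult * dim) = 0*1 + 1*1 + 2*2 = 5 = chi_rho(e) = 5.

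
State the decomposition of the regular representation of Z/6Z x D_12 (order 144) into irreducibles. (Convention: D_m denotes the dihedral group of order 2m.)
Each irreducible V_i of dimension d_i appears with multiplicity d_i, i.e. rho_reg = (direct sum over all irreducibles V_i) d_i V_i. The irreducible dimensions for Z/6Z x D_12 are 1, 1, 1, 1, 1, 1, 1, 1, 1, 1, 1, 1, 1, 1, 1, 1, 1, 1, 1, 1, 1, 1, 1, 1, 2, 2, 2, 2, 2, 2, 2, 2, 2, 2, 2, 2, 2, 2, 2, 2, 2, 2, 2, 2, 2, 2, 2, 2, 2, 2, 2, 2, 2, 2: 24 irreducibles of dimension 1, each with multiplicity 1; 30 irreducibles of dimension 2, each with multiplicity 2. Total dimension 24*1*1 + 30*2*2 = 144 = |G|.

Argument: General theorem: in the regular representation of a finite group G, each irreducible appears with multiplicity equal to its dimension. Check: dim(rho_reg) = sum d_i^2 = 1 + 1 + 1 + 1 + 1 + 1 + 1 + 1 + 1 + 1 + 1 + 1 + 1 + 1 + 1 + 1 + 1 + 1 + 1 + 1 + 1 + 1 + 1 + 1 + 4 + 4 + 4 + 4 + 4 + 4 + 4 + 4 + 4 + 4 + 4 + 4 + 4 + 4 + 4 + 4 + 4 + 4 + 4 + 4 + 4 + 4 + 4 + 4 + 4 + 4 + 4 + 4 + 4 + 4 = 144 = |G|.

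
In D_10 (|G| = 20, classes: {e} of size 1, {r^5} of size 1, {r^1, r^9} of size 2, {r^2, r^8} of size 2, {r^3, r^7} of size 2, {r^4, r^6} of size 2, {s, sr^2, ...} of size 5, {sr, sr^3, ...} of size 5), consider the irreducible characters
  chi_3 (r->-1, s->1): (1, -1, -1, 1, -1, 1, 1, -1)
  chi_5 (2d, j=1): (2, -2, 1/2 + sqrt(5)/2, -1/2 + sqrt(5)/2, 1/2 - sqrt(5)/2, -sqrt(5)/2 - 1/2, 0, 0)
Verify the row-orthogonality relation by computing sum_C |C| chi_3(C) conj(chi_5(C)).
Sum = 0; so <chi_3, chi_5> = 0 (distinct irreducibles are orthogonal).

Proof sketch: Compute term by term over conjugacy classes (|C| * chi_3(C) * conj(chi_5(C))):
  1*(1)*conj(2) + 1*(-1)*conj(-2) + 2*(-1)*conj(1/2 + sqrt(5)/2) + 2*(1)*conj(-1/2 + sqrt(5)/2) + 2*(-1)*conj(1/2 - sqrt(5)/2) + 2*(1)*conj(-sqrt(5)/2 - 1/2) + 5*(1)*conj(0) + 5*(-1)*conj(0)
  = (2) + (2) + (-sqrt(5) - 1) + (-1 + sqrt(5)) + (-1 + sqrt(5)) + (-sqrt(5) - 1) + (0) + (0)
  = 0.
Dividing by |G| = 20 gives 0/20 = 0, matching the row-orthogonality relation <chi_3, chi_5> = [chi_3 = chi_5].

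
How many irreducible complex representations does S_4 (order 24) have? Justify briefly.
5

Why: The number of irreducible complex representations of a finite group equals its number of conjugacy classes. Conjugacy classes in S_4 correspond to cycle types, i.e. partitions of 4; there are p(4) = 5 of them, so S_4 (order 24) has exactly 5 irreducible complex representations.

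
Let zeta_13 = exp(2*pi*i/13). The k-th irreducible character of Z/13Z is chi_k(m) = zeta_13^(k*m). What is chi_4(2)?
chi_4(2) = zeta_13^8 = exp(-10*I*pi/13)

chi_4(2) = zeta_13^(4*2) = zeta_13^8. Since zeta_13^13 = 1, this equals zeta_13^8 = exp(2*pi*i*8/13) = exp(-10*I*pi/13).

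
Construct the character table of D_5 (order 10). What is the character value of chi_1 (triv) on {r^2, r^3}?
Conjugacy classes: {e} of size 1, {r^1, r^4} of size 2, {r^2, r^3} of size 2, {s, sr, ..., sr^4} of size 5.
Character table:
  irrep \ class              {e} (size 1)  {r^1, r^4} (size 2)  {r^2, r^3} (size 2)  {s, sr, ..., sr^4} (size 5)
  chi_1 (triv)               1             1                    1                    1                          
  chi_2 (sign: r->1, s->-1)  1             1                    1                    -1                         
  chi_3 (2d, j=1)            2             -1/2 + sqrt(5)/2     -sqrt(5)/2 - 1/2     0                          
  chi_4 (2d, j=2)            2             -sqrt(5)/2 - 1/2     -1/2 + sqrt(5)/2     0                          

Spot check: chi_1 (triv) on {r^2, r^3} = 1.

Working: D_5 has order 2*5 = 10 with 4 conjugacy classes, hence 4 irreducibles. Sum of squared dims 1 + 1 + 4 + 4 = 10 = |G|. Linear characters come from the abelianisation; the 2-dimensional irreps have character r^k -> 2*cos(2*pi*j*k/5), reflections -> 0.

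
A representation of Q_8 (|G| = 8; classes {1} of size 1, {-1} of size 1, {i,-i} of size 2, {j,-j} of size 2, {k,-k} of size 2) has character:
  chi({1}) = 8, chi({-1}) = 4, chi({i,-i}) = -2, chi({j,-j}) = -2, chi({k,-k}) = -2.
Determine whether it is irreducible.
Not irreducible (reducible): <chi, chi> = 13 > 1.

Justification: <chi, chi> = (1/|G|) sum_C |C| * |chi(C)|^2 = (1/8)[1*|8|^2 + 1*|4|^2 + 2*|-2|^2 + 2*|-2|^2 + 2*|-2|^2]
  = (1/8)[(64) + (16) + (8) + (8) + (8)] = 104/8 = 13.
A character is irreducible iff <chi, chi> = 1, so this representation is reducible.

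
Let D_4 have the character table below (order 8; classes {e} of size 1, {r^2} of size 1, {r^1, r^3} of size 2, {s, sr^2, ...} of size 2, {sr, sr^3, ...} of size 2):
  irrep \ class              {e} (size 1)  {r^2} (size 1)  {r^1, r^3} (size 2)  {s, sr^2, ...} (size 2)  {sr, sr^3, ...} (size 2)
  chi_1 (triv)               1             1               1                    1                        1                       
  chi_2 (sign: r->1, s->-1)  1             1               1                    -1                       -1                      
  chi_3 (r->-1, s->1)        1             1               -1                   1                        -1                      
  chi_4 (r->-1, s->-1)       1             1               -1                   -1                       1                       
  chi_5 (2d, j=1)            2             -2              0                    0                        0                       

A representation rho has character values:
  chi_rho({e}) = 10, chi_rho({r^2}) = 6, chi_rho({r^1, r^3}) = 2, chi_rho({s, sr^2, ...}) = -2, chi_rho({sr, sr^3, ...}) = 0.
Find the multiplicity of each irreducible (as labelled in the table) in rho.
Multiplicities: chi_1: 2, chi_2: 3, chi_3: 1, chi_4: 2, chi_5: 1.

Argument: Use <chi_rho, chi> = (1/|G|) sum_C |C| * chi_rho(C) * conj(chi(C)) with |G| = 8 for each irreducible chi in the table:
  <chi_rho, chi_1> = (1/8)[1*(10)*conj(1) + 1*(6)*conj(1) + 2*(2)*conj(1) + 2*(-2)*conj(1) + 2*(0)*conj(1)]
      = (1/8)[(10) + (6) + (4) + (-4) + (0)] = 16/8 = 2
  <chi_rho, chi_2> = (1/8)[1*(10)*conj(1) + 1*(6)*conj(1) + 2*(2)*conj(1) + 2*(-2)*conj(-1) + 2*(0)*conj(-1)]
      = (1/8)[(10) + (6) + (4) + (4) + (0)] = 24/8 = 3
  <chi_rho, chi_3> = (1/8)[1*(10)*conj(1) + 1*(6)*conj(1) + 2*(2)*conj(-1) + 2*(-2)*conj(1) + 2*(0)*conj(-1)]
      = (1/8)[(10) + (6) + (-4) + (-4) + (0)] = 8/8 = 1
  <chi_rho, chi_4> = (1/8)[1*(10)*conj(1) + 1*(6)*conj(1) + 2*(2)*conj(-1) + 2*(-2)*conj(-1) + 2*(0)*conj(1)]
      = (1/8)[(10) + (6) + (-4) + (4) + (0)] = 16/8 = 2
  <chi_rho, chi_5> = (1/8)[1*(10)*conj(2) + 1*(6)*conj(-2) + 2*(2)*conj(0) + 2*(-2)*conj(0) + 2*(0)*conj(0)]
      = (1/8)[(20) + (-12) + (0) + (0) + (0)] = 8/8 = 1
Dimension check: dim(rho) = sum (mult * dim) = 2*1 + 3*1 + 1*1 + 2*1 + 1*2 = 10 = chi_rho(e) = 10.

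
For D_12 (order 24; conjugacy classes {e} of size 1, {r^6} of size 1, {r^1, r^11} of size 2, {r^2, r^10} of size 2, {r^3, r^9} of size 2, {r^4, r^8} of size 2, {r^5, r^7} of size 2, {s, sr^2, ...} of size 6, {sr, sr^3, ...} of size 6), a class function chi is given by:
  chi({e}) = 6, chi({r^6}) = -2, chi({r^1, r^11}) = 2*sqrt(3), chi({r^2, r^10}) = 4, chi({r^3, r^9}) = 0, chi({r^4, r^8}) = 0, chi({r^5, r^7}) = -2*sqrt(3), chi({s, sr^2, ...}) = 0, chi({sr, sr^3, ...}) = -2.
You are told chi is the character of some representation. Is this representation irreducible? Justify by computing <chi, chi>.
Not irreducible (reducible): <chi, chi> = 6 > 1.

Solution. <chi, chi> = (1/|G|) sum_C |C| * |chi(C)|^2 = (1/24)[1*|6|^2 + 1*|-2|^2 + 2*|2*sqrt(3)|^2 + 2*|4|^2 + 2*|0|^2 + 2*|0|^2 + 2*|-2*sqrt(3)|^2 + 6*|0|^2 + 6*|-2|^2]
  = (1/24)[(36) + (4) + (24) + (32) + (0) + (0) + (24) + (0) + (24)] = 144/24 = 6.
A character is irreducible iff <chi, chi> = 1, so this representation is reducible.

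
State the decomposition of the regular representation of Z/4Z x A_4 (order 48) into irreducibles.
Each irreducible V_i of dimension d_i appears with multiplicity d_i, i.e. rho_reg = (direct sum over all irreducibles V_i) d_i V_i. The irreducible dimensions for Z/4Z x A_4 are 1, 1, 1, 1, 1, 1, 1, 1, 1, 1, 1, 1, 3, 3, 3, 3: 12 irreducibles of dimension 1, each with multiplicity 1; 4 irreducibles of dimension 3, each with multiplicity 3. Total dimension 12*1*1 + 4*3*3 = 48 = |G|.

Proof sketch: General theorem: in the regular representation of a finite group G, each irreducible appears with multiplicity equal to its dimension. Check: dim(rho_reg) = sum d_i^2 = 1 + 1 + 1 + 1 + 1 + 1 + 1 + 1 + 1 + 1 + 1 + 1 + 9 + 9 + 9 + 9 = 48 = |G|.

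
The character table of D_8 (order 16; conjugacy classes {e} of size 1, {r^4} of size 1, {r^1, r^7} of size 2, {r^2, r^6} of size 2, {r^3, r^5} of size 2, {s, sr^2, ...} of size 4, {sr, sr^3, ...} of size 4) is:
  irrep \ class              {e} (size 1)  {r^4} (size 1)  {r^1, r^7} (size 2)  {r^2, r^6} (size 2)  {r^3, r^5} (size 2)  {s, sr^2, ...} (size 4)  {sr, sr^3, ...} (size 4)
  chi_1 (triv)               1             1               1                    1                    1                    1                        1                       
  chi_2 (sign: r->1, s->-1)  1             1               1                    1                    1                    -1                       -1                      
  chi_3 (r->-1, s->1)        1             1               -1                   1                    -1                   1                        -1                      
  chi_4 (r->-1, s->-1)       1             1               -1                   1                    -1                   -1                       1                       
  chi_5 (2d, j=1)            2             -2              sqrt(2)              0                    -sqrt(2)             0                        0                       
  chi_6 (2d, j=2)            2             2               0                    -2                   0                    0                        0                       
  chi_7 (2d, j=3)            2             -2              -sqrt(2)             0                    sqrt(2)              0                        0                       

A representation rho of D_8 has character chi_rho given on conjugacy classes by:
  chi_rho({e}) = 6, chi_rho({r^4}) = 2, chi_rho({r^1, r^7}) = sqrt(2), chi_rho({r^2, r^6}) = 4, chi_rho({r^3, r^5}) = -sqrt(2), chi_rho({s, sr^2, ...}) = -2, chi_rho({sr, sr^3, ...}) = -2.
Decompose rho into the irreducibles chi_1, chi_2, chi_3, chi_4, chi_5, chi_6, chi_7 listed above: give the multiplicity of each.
Multiplicities: chi_1: 0, chi_2: 2, chi_3: 1, chi_4: 1, chi_5: 1, chi_6: 0, chi_7: 0.

Use <chi_rho, chi> = (1/|G|) sum_C |C| * chi_rho(C) * conj(chi(C)) with |G| = 16 for each irreducible chi in the table:
  <chi_rho, chi_1> = (1/16)[1*(6)*conj(1) + 1*(2)*conj(1) + 2*(sqrt(2))*conj(1) + 2*(4)*conj(1) + 2*(-sqrt(2))*conj(1) + 4*(-2)*conj(1) + 4*(-2)*conj(1)]
      = (1/16)[(6) + (2) + (2*sqrt(2)) + (8) + (-2*sqrt(2)) + (-8) + (-8)] = 0/16 = 0
  <chi_rho, chi_2> = (1/16)[1*(6)*conj(1) + 1*(2)*conj(1) + 2*(sqrt(2))*conj(1) + 2*(4)*conj(1) + 2*(-sqrt(2))*conj(1) + 4*(-2)*conj(-1) + 4*(-2)*conj(-1)]
      = (1/16)[(6) + (2) + (2*sqrt(2)) + (8) + (-2*sqrt(2)) + (8) + (8)] = 32/16 = 2
  <chi_rho, chi_3> = (1/16)[1*(6)*conj(1) + 1*(2)*conj(1) + 2*(sqrt(2))*conj(-1) + 2*(4)*conj(1) + 2*(-sqrt(2))*conj(-1) + 4*(-2)*conj(1) + 4*(-2)*conj(-1)]
      = (1/16)[(6) + (2) + (-2*sqrt(2)) + (8) + (2*sqrt(2)) + (-8) + (8)] = 16/16 = 1
  <chi_rho, chi_4> = (1/16)[1*(6)*conj(1) + 1*(2)*conj(1) + 2*(sqrt(2))*conj(-1) + 2*(4)*conj(1) + 2*(-sqrt(2))*conj(-1) + 4*(-2)*conj(-1) + 4*(-2)*conj(1)]
      = (1/16)[(6) + (2) + (-2*sqrt(2)) + (8) + (2*sqrt(2)) + (8) + (-8)] = 16/16 = 1
  <chi_rho, chi_5> = (1/16)[1*(6)*conj(2) + 1*(2)*conj(-2) + 2*(sqrt(2))*conj(sqrt(2)) + 2*(4)*conj(0) + 2*(-sqrt(2))*conj(-sqrt(2)) + 4*(-2)*conj(0) + 4*(-2)*conj(0)]
      = (1/16)[(12) + (-4) + (4) + (0) + (4) + (0) + (0)] = 16/16 = 1
  <chi_rho, chi_6> = (1/16)[1*(6)*conj(2) + 1*(2)*conj(2) + 2*(sqrt(2))*conj(0) + 2*(4)*conj(-2) + 2*(-sqrt(2))*conj(0) + 4*(-2)*conj(0) + 4*(-2)*conj(0)]
      = (1/16)[(12) + (4) + (0) + (-16) + (0) + (0) + (0)] = 0/16 = 0
  <chi_rho, chi_7> = (1/16)[1*(6)*conj(2) + 1*(2)*conj(-2) + 2*(sqrt(2))*conj(-sqrt(2)) + 2*(4)*conj(0) + 2*(-sqrt(2))*conj(sqrt(2)) + 4*(-2)*conj(0) + 4*(-2)*conj(0)]
      = (1/16)[(12) + (-4) + (-4) + (0) + (-4) + (0) + (0)] = 0/16 = 0
Dimension check: dim(rho) = sum (mult * dim) = 0*1 + 2*1 + 1*1 + 1*1 + 1*2 + 0*2 + 0*2 = 6 = chi_rho(e) = 6.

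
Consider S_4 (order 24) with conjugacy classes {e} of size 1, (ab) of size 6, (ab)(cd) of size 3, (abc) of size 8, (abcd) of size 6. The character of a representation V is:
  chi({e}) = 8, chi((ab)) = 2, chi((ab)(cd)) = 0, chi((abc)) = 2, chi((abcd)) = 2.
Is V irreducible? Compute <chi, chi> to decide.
Not irreducible (reducible): <chi, chi> = 6 > 1.

Explanation: <chi, chi> = (1/|G|) sum_C |C| * |chi(C)|^2 = (1/24)[1*|8|^2 + 6*|2|^2 + 3*|0|^2 + 8*|2|^2 + 6*|2|^2]
  = (1/24)[(64) + (24) + (0) + (32) + (24)] = 144/24 = 6.
A character is irreducible iff <chi, chi> = 1, so this representation is reducible.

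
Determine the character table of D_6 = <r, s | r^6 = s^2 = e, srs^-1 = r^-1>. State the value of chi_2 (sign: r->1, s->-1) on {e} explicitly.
Conjugacy classes: {e} of size 1, {r^3} of size 1, {r^1, r^5} of size 2, {r^2, r^4} of size 2, {s, sr^2, ...} of size 3, {sr, sr^3, ...} of size 3.
Character table:
  irrep \ class              {e} (size 1)  {r^3} (size 1)  {r^1, r^5} (size 2)  {r^2, r^4} (size 2)  {s, sr^2, ...} (size 3)  {sr, sr^3, ...} (size 3)
  chi_1 (triv)               1             1               1                    1                    1                        1                       
  chi_2 (sign: r->1, s->-1)  1             1               1                    1                    -1                       -1                      
  chi_3 (r->-1, s->1)        1             -1              -1                   1                    1                        -1                      
  chi_4 (r->-1, s->-1)       1             -1              -1                   1                    -1                       1                       
  chi_5 (2d, j=1)            2             -2              1                    -1                   0                        0                       
  chi_6 (2d, j=2)            2             2               -1                   -1                   0                        0                       

Spot check: chi_2 (sign: r->1, s->-1) on {e} = 1.

Details: D_6 has order 2*6 = 12 with 6 conjugacy classes, hence 6 irreducibles. Sum of squared dims 1 + 1 + 1 + 1 + 4 + 4 = 12 = |G|. Linear characters come from the abelianisation; the 2-dimensional irreps have character r^k -> 2*cos(2*pi*j*k/6), reflections -> 0.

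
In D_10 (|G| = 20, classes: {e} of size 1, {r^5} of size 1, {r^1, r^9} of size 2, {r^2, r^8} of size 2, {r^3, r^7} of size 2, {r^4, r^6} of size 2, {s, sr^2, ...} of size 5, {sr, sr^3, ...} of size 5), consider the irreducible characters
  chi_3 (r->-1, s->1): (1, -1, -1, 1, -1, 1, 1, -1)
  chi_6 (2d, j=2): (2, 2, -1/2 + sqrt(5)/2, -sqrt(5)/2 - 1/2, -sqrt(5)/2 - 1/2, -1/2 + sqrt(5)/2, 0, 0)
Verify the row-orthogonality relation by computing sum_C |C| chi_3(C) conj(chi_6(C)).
Sum = 0; so <chi_3, chi_6> = 0 (distinct irreducibles are orthogonal).

Working: Compute term by term over conjugacy classes (|C| * chi_3(C) * conj(chi_6(C))):
  1*(1)*conj(2) + 1*(-1)*conj(2) + 2*(-1)*conj(-1/2 + sqrt(5)/2) + 2*(1)*conj(-sqrt(5)/2 - 1/2) + 2*(-1)*conj(-sqrt(5)/2 - 1/2) + 2*(1)*conj(-1/2 + sqrt(5)/2) + 5*(1)*conj(0) + 5*(-1)*conj(0)
  = (2) + (-2) + (1 - sqrt(5)) + (-sqrt(5) - 1) + (1 + sqrt(5)) + (-1 + sqrt(5)) + (0) + (0)
  = 0.
Dividing by |G| = 20 gives 0/20 = 0, matching the row-orthogonality relation <chi_3, chi_6> = [chi_3 = chi_6].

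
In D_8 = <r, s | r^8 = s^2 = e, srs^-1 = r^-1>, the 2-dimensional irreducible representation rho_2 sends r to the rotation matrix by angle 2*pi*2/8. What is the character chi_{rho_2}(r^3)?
chi_{rho_2}(r^3) = 2*cos(2*pi*2*3/8) = 0

Details: rho_2(r^3) is rotation by angle 2*pi*2*3/8, whose trace is 2*cos(2*pi*2*3/8) = 0.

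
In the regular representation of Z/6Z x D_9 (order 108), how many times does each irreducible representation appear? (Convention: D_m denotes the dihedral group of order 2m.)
Each irreducible V_i of dimension d_i appears with multiplicity d_i, i.e. rho_reg = (direct sum over all irreducibles V_i) d_i V_i. The irreducible dimensions for Z/6Z x D_9 are 1, 1, 1, 1, 1, 1, 1, 1, 1, 1, 1, 1, 2, 2, 2, 2, 2, 2, 2, 2, 2, 2, 2, 2, 2, 2, 2, 2, 2, 2, 2, 2, 2, 2, 2, 2: 12 irreducibles of dimension 1, each with multiplicity 1; 24 irreducibles of dimension 2, each with multiplicity 2. Total dimension 12*1*1 + 24*2*2 = 108 = |G|.

Why: General theorem: in the regular representation of a finite group G, each irreducible appears with multiplicity equal to its dimension. Check: dim(rho_reg) = sum d_i^2 = 1 + 1 + 1 + 1 + 1 + 1 + 1 + 1 + 1 + 1 + 1 + 1 + 4 + 4 + 4 + 4 + 4 + 4 + 4 + 4 + 4 + 4 + 4 + 4 + 4 + 4 + 4 + 4 + 4 + 4 + 4 + 4 + 4 + 4 + 4 + 4 = 108 = |G|.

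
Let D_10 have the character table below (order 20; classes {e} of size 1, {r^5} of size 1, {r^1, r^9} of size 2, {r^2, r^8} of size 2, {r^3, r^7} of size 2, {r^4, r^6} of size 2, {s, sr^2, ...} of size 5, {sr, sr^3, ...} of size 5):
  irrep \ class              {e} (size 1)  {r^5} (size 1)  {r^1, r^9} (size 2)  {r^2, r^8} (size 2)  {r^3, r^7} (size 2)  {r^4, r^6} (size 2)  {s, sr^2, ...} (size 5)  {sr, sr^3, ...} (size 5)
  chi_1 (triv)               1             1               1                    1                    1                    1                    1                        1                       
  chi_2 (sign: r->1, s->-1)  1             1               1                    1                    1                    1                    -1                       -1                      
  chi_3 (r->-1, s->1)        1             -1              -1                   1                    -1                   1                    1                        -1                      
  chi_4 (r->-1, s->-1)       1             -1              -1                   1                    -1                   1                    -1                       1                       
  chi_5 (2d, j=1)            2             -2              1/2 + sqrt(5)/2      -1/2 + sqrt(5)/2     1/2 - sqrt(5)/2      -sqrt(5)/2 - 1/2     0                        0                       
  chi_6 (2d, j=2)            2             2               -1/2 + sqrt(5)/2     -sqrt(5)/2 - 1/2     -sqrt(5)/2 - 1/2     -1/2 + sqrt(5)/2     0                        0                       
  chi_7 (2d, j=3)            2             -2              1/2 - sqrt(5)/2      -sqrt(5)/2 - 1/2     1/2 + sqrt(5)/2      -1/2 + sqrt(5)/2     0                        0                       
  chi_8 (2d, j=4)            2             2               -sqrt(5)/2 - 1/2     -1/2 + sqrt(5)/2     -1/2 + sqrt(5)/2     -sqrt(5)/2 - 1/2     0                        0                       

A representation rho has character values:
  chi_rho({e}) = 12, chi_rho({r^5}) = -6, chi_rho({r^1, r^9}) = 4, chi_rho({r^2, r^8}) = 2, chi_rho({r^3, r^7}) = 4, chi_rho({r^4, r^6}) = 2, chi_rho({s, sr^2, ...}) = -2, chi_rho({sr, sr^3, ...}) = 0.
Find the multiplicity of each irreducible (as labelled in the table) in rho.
Multiplicities: chi_1: 1, chi_2: 2, chi_3: 0, chi_4: 1, chi_5: 2, chi_6: 0, chi_7: 2, chi_8: 0.

Proof sketch: Use <chi_rho, chi> = (1/|G|) sum_C |C| * chi_rho(C) * conj(chi(C)) with |G| = 20 for each irreducible chi in the table:
  <chi_rho, chi_1> = (1/20)[1*(12)*conj(1) + 1*(-6)*conj(1) + 2*(4)*conj(1) + 2*(2)*conj(1) + 2*(4)*conj(1) + 2*(2)*conj(1) + 5*(-2)*conj(1) + 5*(0)*conj(1)]
      = (1/20)[(12) + (-6) + (8) + (4) + (8) + (4) + (-10) + (0)] = 20/20 = 1
  <chi_rho, chi_2> = (1/20)[1*(12)*conj(1) + 1*(-6)*conj(1) + 2*(4)*conj(1) + 2*(2)*conj(1) + 2*(4)*conj(1) + 2*(2)*conj(1) + 5*(-2)*conj(-1) + 5*(0)*conj(-1)]
      = (1/20)[(12) + (-6) + (8) + (4) + (8) + (4) + (10) + (0)] = 40/20 = 2
  <chi_rho, chi_3> = (1/20)[1*(12)*conj(1) + 1*(-6)*conj(-1) + 2*(4)*conj(-1) + 2*(2)*conj(1) + 2*(4)*conj(-1) + 2*(2)*conj(1) + 5*(-2)*conj(1) + 5*(0)*conj(-1)]
      = (1/20)[(12) + (6) + (-8) + (4) + (-8) + (4) + (-10) + (0)] = 0/20 = 0
  <chi_rho, chi_4> = (1/20)[1*(12)*conj(1) + 1*(-6)*conj(-1) + 2*(4)*conj(-1) + 2*(2)*conj(1) + 2*(4)*conj(-1) + 2*(2)*conj(1) + 5*(-2)*conj(-1) + 5*(0)*conj(1)]
      = (1/20)[(12) + (6) + (-8) + (4) + (-8) + (4) + (10) + (0)] = 20/20 = 1
  <chi_rho, chi_5> = (1/20)[1*(12)*conj(2) + 1*(-6)*conj(-2) + 2*(4)*conj(1/2 + sqrt(5)/2) + 2*(2)*conj(-1/2 + sqrt(5)/2) + 2*(4)*conj(1/2 - sqrt(5)/2) + 2*(2)*conj(-sqrt(5)/2 - 1/2) + 5*(-2)*conj(0) + 5*(0)*conj(0)]
      = (1/20)[(24) + (12) + (4 + 4*sqrt(5)) + (-2 + 2*sqrt(5)) + (4 - 4*sqrt(5)) + (-2*sqrt(5) - 2) + (0) + (0)] = 40/20 = 2
  <chi_rho, chi_6> = (1/20)[1*(12)*conj(2) + 1*(-6)*conj(2) + 2*(4)*conj(-1/2 + sqrt(5)/2) + 2*(2)*conj(-sqrt(5)/2 - 1/2) + 2*(4)*conj(-sqrt(5)/2 - 1/2) + 2*(2)*conj(-1/2 + sqrt(5)/2) + 5*(-2)*conj(0) + 5*(0)*conj(0)]
      = (1/20)[(24) + (-12) + (-4 + 4*sqrt(5)) + (-2*sqrt(5) - 2) + (-4*sqrt(5) - 4) + (-2 + 2*sqrt(5)) + (0) + (0)] = 0/20 = 0
  <chi_rho, chi_7> = (1/20)[1*(12)*conj(2) + 1*(-6)*conj(-2) + 2*(4)*conj(1/2 - sqrt(5)/2) + 2*(2)*conj(-sqrt(5)/2 - 1/2) + 2*(4)*conj(1/2 + sqrt(5)/2) + 2*(2)*conj(-1/2 + sqrt(5)/2) + 5*(-2)*conj(0) + 5*(0)*conj(0)]
      = (1/20)[(24) + (12) + (4 - 4*sqrt(5)) + (-2*sqrt(5) - 2) + (4 + 4*sqrt(5)) + (-2 + 2*sqrt(5)) + (0) + (0)] = 40/20 = 2
  <chi_rho, chi_8> = (1/20)[1*(12)*conj(2) + 1*(-6)*conj(2) + 2*(4)*conj(-sqrt(5)/2 - 1/2) + 2*(2)*conj(-1/2 + sqrt(5)/2) + 2*(4)*conj(-1/2 + sqrt(5)/2) + 2*(2)*conj(-sqrt(5)/2 - 1/2) + 5*(-2)*conj(0) + 5*(0)*conj(0)]
      = (1/20)[(24) + (-12) + (-4*sqrt(5) - 4) + (-2 + 2*sqrt(5)) + (-4 + 4*sqrt(5)) + (-2*sqrt(5) - 2) + (0) + (0)] = 0/20 = 0
Dimension check: dim(rho) = sum (mult * dim) = 1*1 + 2*1 + 0*1 + 1*1 + 2*2 + 0*2 + 2*2 + 0*2 = 12 = chi_rho(e) = 12.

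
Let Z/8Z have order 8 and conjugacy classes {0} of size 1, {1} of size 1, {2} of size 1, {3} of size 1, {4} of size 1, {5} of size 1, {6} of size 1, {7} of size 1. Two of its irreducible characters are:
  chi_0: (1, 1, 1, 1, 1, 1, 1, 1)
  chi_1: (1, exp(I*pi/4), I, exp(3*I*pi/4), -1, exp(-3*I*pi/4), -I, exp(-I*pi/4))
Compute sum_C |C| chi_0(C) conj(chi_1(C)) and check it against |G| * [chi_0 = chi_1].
Sum = 0; so <chi_0, chi_1> = 0 (distinct irreducibles are orthogonal).

Details: Compute term by term over conjugacy classes (|C| * chi_0(C) * conj(chi_1(C))):
  1*(1)*conj(1) + 1*(1)*conj(exp(I*pi/4)) + 1*(1)*conj(I) + 1*(1)*conj(exp(3*I*pi/4)) + 1*(1)*conj(-1) + 1*(1)*conj(exp(-3*I*pi/4)) + 1*(1)*conj(-I) + 1*(1)*conj(exp(-I*pi/4))
  = (1) + (exp(-I*pi/4)) + (-I) + (exp(-3*I*pi/4)) + (-1) + (exp(3*I*pi/4)) + (I) + (exp(I*pi/4))
  = 0.
(Exp terms are combined using exp(i*s)*conj(exp(i*t)) = exp(i*(s-t)), and sums of them are collapsed using the identity that for every m > 1 the m distinct m-th roots of unity sum to 0, e.g. 1 + exp(2*I*pi/3) + exp(-2*I*pi/3) = 0.)
Dividing by |G| = 8 gives 0/8 = 0, matching the row-orthogonality relation <chi_0, chi_1> = [chi_0 = chi_1].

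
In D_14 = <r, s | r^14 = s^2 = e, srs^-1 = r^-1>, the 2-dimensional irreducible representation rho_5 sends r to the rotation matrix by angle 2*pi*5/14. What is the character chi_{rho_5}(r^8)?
chi_{rho_5}(r^8) = 2*cos(2*pi*5*8/14) = 2*cos(2*pi/7)

Argument: rho_5(r^8) is rotation by angle 2*pi*5*8/14, whose trace is 2*cos(2*pi*5*8/14) = 2*cos(2*pi/7).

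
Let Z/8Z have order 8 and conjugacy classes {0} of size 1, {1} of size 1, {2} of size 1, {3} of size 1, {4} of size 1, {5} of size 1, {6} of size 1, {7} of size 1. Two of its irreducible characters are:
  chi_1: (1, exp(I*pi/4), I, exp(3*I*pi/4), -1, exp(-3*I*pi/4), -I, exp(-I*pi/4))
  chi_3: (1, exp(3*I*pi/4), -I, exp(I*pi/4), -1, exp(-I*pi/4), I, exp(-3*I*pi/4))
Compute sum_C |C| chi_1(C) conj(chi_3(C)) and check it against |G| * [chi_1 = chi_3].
Sum = 0; so <chi_1, chi_3> = 0 (distinct irreducibles are orthogonal).

Justification: Compute term by term over conjugacy classes (|C| * chi_1(C) * conj(chi_3(C))):
  1*(1)*conj(1) + 1*(exp(I*pi/4))*conj(exp(3*I*pi/4)) + 1*(I)*conj(-I) + 1*(exp(3*I*pi/4))*conj(exp(I*pi/4)) + 1*(-1)*conj(-1) + 1*(exp(-3*I*pi/4))*conj(exp(-I*pi/4)) + 1*(-I)*conj(I) + 1*(exp(-I*pi/4))*conj(exp(-3*I*pi/4))
  = (1) + (-I) + (-1) + (I) + (1) + (-I) + (-1) + (I)
  = 0.
(Exp terms are combined using exp(i*s)*conj(exp(i*t)) = exp(i*(s-t)), and sums of them are collapsed using the identity that for every m > 1 the m distinct m-th roots of unity sum to 0, e.g. 1 + exp(2*I*pi/3) + exp(-2*I*pi/3) = 0.)
Dividing by |G| = 8 gives 0/8 = 0, matching the row-orthogonality relation <chi_1, chi_3> = [chi_1 = chi_3].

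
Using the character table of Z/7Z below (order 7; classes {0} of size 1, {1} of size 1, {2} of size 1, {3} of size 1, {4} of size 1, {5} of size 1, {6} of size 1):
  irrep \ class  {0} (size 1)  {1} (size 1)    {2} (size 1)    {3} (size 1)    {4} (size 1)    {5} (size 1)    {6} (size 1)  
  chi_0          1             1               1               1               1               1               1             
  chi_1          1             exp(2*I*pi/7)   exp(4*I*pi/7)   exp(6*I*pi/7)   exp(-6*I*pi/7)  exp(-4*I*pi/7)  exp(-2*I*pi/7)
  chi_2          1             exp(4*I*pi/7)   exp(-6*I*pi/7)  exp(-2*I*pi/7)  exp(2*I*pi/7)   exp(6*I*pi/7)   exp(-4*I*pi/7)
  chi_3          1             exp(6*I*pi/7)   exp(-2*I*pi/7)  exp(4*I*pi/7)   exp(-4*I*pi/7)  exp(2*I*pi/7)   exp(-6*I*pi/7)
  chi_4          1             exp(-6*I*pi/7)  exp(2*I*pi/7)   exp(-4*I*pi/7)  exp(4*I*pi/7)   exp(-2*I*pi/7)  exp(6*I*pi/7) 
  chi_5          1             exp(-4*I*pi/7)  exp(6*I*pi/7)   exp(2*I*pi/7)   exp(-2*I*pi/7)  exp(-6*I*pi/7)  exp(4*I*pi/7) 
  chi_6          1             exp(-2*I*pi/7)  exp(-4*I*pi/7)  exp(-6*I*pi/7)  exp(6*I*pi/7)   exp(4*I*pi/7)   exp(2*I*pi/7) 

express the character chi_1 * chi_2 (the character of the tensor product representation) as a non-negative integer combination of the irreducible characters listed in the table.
chi_1 tensor chi_2 = chi_3 (all other irreducibles have multiplicity 0).

Derivation: The character of a tensor product is the pointwise product (chi_1 * chi_2)(C) = chi_1(C) * chi_2(C):
  {0}: (1)*(1), {1}: (exp(2*I*pi/7))*(exp(4*I*pi/7)), {2}: (exp(4*I*pi/7))*(exp(-6*I*pi/7)), {3}: (exp(6*I*pi/7))*(exp(-2*I*pi/7)), {4}: (exp(-6*I*pi/7))*(exp(2*I*pi/7)), {5}: (exp(-4*I*pi/7))*(exp(6*I*pi/7)), {6}: (exp(-2*I*pi/7))*(exp(-4*I*pi/7))
so (chi_1 * chi_2) takes values
  {0} -> 1, {1} -> exp(6*I*pi/7), {2} -> exp(-2*I*pi/7), {3} -> exp(4*I*pi/7), {4} -> exp(-4*I*pi/7), {5} -> exp(2*I*pi/7), {6} -> exp(-6*I*pi/7).
Now take the inner product of this character with each irreducible chi from the table, <chi_1*chi_2, chi> = (1/7) sum_C |C| (chi_1*chi_2)(C) conj(chi(C)):
  <chi_1*chi_2, chi_0> = (1/7)[1*(1)*conj(1) + 1*(exp(6*I*pi/7))*conj(1) + 1*(exp(-2*I*pi/7))*conj(1) + 1*(exp(4*I*pi/7))*conj(1) + 1*(exp(-4*I*pi/7))*conj(1) + 1*(exp(2*I*pi/7))*conj(1) + 1*(exp(-6*I*pi/7))*conj(1)]
      = (1/7)[(1) + (exp(6*I*pi/7)) + (exp(-2*I*pi/7)) + (exp(4*I*pi/7)) + (exp(-4*I*pi/7)) + (exp(2*I*pi/7)) + (exp(-6*I*pi/7))] = 0/7 = 0
  <chi_1*chi_2, chi_1> = (1/7)[1*(1)*conj(1) + 1*(exp(6*I*pi/7))*conj(exp(2*I*pi/7)) + 1*(exp(-2*I*pi/7))*conj(exp(4*I*pi/7)) + 1*(exp(4*I*pi/7))*conj(exp(6*I*pi/7)) + 1*(exp(-4*I*pi/7))*conj(exp(-6*I*pi/7)) + 1*(exp(2*I*pi/7))*conj(exp(-4*I*pi/7)) + 1*(exp(-6*I*pi/7))*conj(exp(-2*I*pi/7))]
      = (1/7)[(1) + (exp(4*I*pi/7)) + (exp(-6*I*pi/7)) + (exp(-2*I*pi/7)) + (exp(2*I*pi/7)) + (exp(6*I*pi/7)) + (exp(-4*I*pi/7))] = 0/7 = 0
  <chi_1*chi_2, chi_2> = (1/7)[1*(1)*conj(1) + 1*(exp(6*I*pi/7))*conj(exp(4*I*pi/7)) + 1*(exp(-2*I*pi/7))*conj(exp(-6*I*pi/7)) + 1*(exp(4*I*pi/7))*conj(exp(-2*I*pi/7)) + 1*(exp(-4*I*pi/7))*conj(exp(2*I*pi/7)) + 1*(exp(2*I*pi/7))*conj(exp(6*I*pi/7)) + 1*(exp(-6*I*pi/7))*conj(exp(-4*I*pi/7))]
      = (1/7)[(1) + (exp(2*I*pi/7)) + (exp(4*I*pi/7)) + (exp(6*I*pi/7)) + (exp(-6*I*pi/7)) + (exp(-4*I*pi/7)) + (exp(-2*I*pi/7))] = 0/7 = 0
  <chi_1*chi_2, chi_3> = (1/7)[1*(1)*conj(1) + 1*(exp(6*I*pi/7))*conj(exp(6*I*pi/7)) + 1*(exp(-2*I*pi/7))*conj(exp(-2*I*pi/7)) + 1*(exp(4*I*pi/7))*conj(exp(4*I*pi/7)) + 1*(exp(-4*I*pi/7))*conj(exp(-4*I*pi/7)) + 1*(exp(2*I*pi/7))*conj(exp(2*I*pi/7)) + 1*(exp(-6*I*pi/7))*conj(exp(-6*I*pi/7))]
      = (1/7)[(1) + (1) + (1) + (1) + (1) + (1) + (1)] = 7/7 = 1
  <chi_1*chi_2, chi_4> = (1/7)[1*(1)*conj(1) + 1*(exp(6*I*pi/7))*conj(exp(-6*I*pi/7)) + 1*(exp(-2*I*pi/7))*conj(exp(2*I*pi/7)) + 1*(exp(4*I*pi/7))*conj(exp(-4*I*pi/7)) + 1*(exp(-4*I*pi/7))*conj(exp(4*I*pi/7)) + 1*(exp(2*I*pi/7))*conj(exp(-2*I*pi/7)) + 1*(exp(-6*I*pi/7))*conj(exp(6*I*pi/7))]
      = (1/7)[(1) + (exp(-2*I*pi/7)) + (exp(-4*I*pi/7)) + (exp(-6*I*pi/7)) + (exp(6*I*pi/7)) + (exp(4*I*pi/7)) + (exp(2*I*pi/7))] = 0/7 = 0
  <chi_1*chi_2, chi_5> = (1/7)[1*(1)*conj(1) + 1*(exp(6*I*pi/7))*conj(exp(-4*I*pi/7)) + 1*(exp(-2*I*pi/7))*conj(exp(6*I*pi/7)) + 1*(exp(4*I*pi/7))*conj(exp(2*I*pi/7)) + 1*(exp(-4*I*pi/7))*conj(exp(-2*I*pi/7)) + 1*(exp(2*I*pi/7))*conj(exp(-6*I*pi/7)) + 1*(exp(-6*I*pi/7))*conj(exp(4*I*pi/7))]
      = (1/7)[(1) + (exp(-4*I*pi/7)) + (exp(6*I*pi/7)) + (exp(2*I*pi/7)) + (exp(-2*I*pi/7)) + (exp(-6*I*pi/7)) + (exp(4*I*pi/7))] = 0/7 = 0
  <chi_1*chi_2, chi_6> = (1/7)[1*(1)*conj(1) + 1*(exp(6*I*pi/7))*conj(exp(-2*I*pi/7)) + 1*(exp(-2*I*pi/7))*conj(exp(-4*I*pi/7)) + 1*(exp(4*I*pi/7))*conj(exp(-6*I*pi/7)) + 1*(exp(-4*I*pi/7))*conj(exp(6*I*pi/7)) + 1*(exp(2*I*pi/7))*conj(exp(4*I*pi/7)) + 1*(exp(-6*I*pi/7))*conj(exp(2*I*pi/7))]
      = (1/7)[(1) + (exp(-6*I*pi/7)) + (exp(2*I*pi/7)) + (exp(-4*I*pi/7)) + (exp(4*I*pi/7)) + (exp(-2*I*pi/7)) + (exp(6*I*pi/7))] = 0/7 = 0
(Exp terms are combined using exp(i*s)*conj(exp(i*t)) = exp(i*(s-t)), and sums of them are collapsed using the identity that for every m > 1 the m distinct m-th roots of unity sum to 0, e.g. 1 + exp(2*I*pi/3) + exp(-2*I*pi/3) = 0.)
Hence the multiplicities are chi_3: 1. Dimension check: dim(chi_1)*dim(chi_2) = 1*1 = 1 and sum (mult * dim) = 1*1 = 1.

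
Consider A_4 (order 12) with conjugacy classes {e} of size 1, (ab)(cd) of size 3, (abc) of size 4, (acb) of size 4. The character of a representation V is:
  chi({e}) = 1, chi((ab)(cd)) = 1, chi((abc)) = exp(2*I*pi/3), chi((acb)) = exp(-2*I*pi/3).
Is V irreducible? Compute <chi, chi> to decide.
Irreducible: <chi, chi> = 1.

Details: <chi, chi> = (1/|G|) sum_C |C| * |chi(C)|^2 = (1/12)[1*|1|^2 + 3*|1|^2 + 4*|exp(2*I*pi/3)|^2 + 4*|exp(-2*I*pi/3)|^2]
  = (1/12)[(1) + (3) + (4) + (4)] = 12/12 = 1.
(Exp terms are combined using exp(i*s)*conj(exp(i*t)) = exp(i*(s-t)), and sums of them are collapsed using the identity that for every m > 1 the m distinct m-th roots of unity sum to 0, e.g. 1 + exp(2*I*pi/3) + exp(-2*I*pi/3) = 0.)
A character is irreducible iff <chi, chi> = 1, so this representation is irreducible.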